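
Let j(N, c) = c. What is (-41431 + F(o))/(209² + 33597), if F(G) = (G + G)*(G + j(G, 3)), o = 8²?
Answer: -32855/77278 ≈ -0.42515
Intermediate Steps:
o = 64
F(G) = 2*G*(3 + G) (F(G) = (G + G)*(G + 3) = (2*G)*(3 + G) = 2*G*(3 + G))
(-41431 + F(o))/(209² + 33597) = (-41431 + 2*64*(3 + 64))/(209² + 33597) = (-41431 + 2*64*67)/(43681 + 33597) = (-41431 + 8576)/77278 = -32855*1/77278 = -32855/77278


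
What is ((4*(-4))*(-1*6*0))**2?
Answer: 0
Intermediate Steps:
((4*(-4))*(-1*6*0))**2 = (-(-96)*0)**2 = (-16*0)**2 = 0**2 = 0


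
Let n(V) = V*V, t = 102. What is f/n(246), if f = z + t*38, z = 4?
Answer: 970/15129 ≈ 0.064115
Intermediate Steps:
n(V) = V**2
f = 3880 (f = 4 + 102*38 = 4 + 3876 = 3880)
f/n(246) = 3880/(246**2) = 3880/60516 = 3880*(1/60516) = 970/15129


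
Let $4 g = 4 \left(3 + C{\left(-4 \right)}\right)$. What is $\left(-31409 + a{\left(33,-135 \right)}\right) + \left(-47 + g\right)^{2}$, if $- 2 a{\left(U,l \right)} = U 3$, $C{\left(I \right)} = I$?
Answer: $- \frac{58309}{2} \approx -29155.0$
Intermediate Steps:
$a{\left(U,l \right)} = - \frac{3 U}{2}$ ($a{\left(U,l \right)} = - \frac{U 3}{2} = - \frac{3 U}{2}$)
$g = -1$ ($g = \frac{4 \left(3 - 4\right)}{4} = \frac{4 \left(-1\right)}{4} = \frac{1}{4} \left(-4\right) = -1$)
$\left(-31409 + a{\left(33,-135 \right)}\right) + \left(-47 + g\right)^{2} = \left(-31409 - \frac{99}{2}\right) + \left(-47 - 1\right)^{2} = \left(-31409 - \frac{99}{2}\right) + \left(-48\right)^{2} = - \frac{62917}{2} + 2304 = - \frac{58309}{2}$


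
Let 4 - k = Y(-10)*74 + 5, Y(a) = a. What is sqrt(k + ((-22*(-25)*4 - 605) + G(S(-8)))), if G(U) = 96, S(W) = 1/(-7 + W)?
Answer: 9*sqrt(30) ≈ 49.295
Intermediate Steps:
k = 739 (k = 4 - (-10*74 + 5) = 4 - (-740 + 5) = 4 - 1*(-735) = 4 + 735 = 739)
sqrt(k + ((-22*(-25)*4 - 605) + G(S(-8)))) = sqrt(739 + ((-22*(-25)*4 - 605) + 96)) = sqrt(739 + ((550*4 - 605) + 96)) = sqrt(739 + ((2200 - 605) + 96)) = sqrt(739 + (1595 + 96)) = sqrt(739 + 1691) = sqrt(2430) = 9*sqrt(30)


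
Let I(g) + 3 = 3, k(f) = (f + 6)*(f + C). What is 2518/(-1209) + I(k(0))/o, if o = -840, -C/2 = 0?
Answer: -2518/1209 ≈ -2.0827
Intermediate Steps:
C = 0 (C = -2*0 = 0)
k(f) = f*(6 + f) (k(f) = (f + 6)*(f + 0) = (6 + f)*f = f*(6 + f))
I(g) = 0 (I(g) = -3 + 3 = 0)
2518/(-1209) + I(k(0))/o = 2518/(-1209) + 0/(-840) = 2518*(-1/1209) + 0*(-1/840) = -2518/1209 + 0 = -2518/1209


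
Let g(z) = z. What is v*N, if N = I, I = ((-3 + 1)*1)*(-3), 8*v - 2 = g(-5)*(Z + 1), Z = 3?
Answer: -27/2 ≈ -13.500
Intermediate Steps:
v = -9/4 (v = 1/4 + (-5*(3 + 1))/8 = 1/4 + (-5*4)/8 = 1/4 + (1/8)*(-20) = 1/4 - 5/2 = -9/4 ≈ -2.2500)
I = 6 (I = -2*1*(-3) = -2*(-3) = 6)
N = 6
v*N = -9/4*6 = -27/2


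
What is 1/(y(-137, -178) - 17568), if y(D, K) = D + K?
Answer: -1/17883 ≈ -5.5919e-5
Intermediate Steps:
1/(y(-137, -178) - 17568) = 1/((-137 - 178) - 17568) = 1/(-315 - 17568) = 1/(-17883) = -1/17883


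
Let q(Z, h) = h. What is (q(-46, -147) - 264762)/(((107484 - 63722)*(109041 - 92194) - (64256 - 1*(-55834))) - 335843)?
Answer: -88303/245600827 ≈ -0.00035954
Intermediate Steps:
(q(-46, -147) - 264762)/(((107484 - 63722)*(109041 - 92194) - (64256 - 1*(-55834))) - 335843) = (-147 - 264762)/(((107484 - 63722)*(109041 - 92194) - (64256 - 1*(-55834))) - 335843) = -264909/((43762*16847 - (64256 + 55834)) - 335843) = -264909/((737258414 - 1*120090) - 335843) = -264909/((737258414 - 120090) - 335843) = -264909/(737138324 - 335843) = -264909/736802481 = -264909*1/736802481 = -88303/245600827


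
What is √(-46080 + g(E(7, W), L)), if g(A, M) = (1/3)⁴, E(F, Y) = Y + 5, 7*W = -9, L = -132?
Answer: I*√3732479/9 ≈ 214.66*I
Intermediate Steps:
W = -9/7 (W = (⅐)*(-9) = -9/7 ≈ -1.2857)
E(F, Y) = 5 + Y
g(A, M) = 1/81 (g(A, M) = (1*(⅓))⁴ = (⅓)⁴ = 1/81)
√(-46080 + g(E(7, W), L)) = √(-46080 + 1/81) = √(-3732479/81) = I*√3732479/9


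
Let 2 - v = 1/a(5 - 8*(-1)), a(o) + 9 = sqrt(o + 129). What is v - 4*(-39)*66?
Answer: 628169/61 - sqrt(142)/61 ≈ 10298.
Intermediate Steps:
a(o) = -9 + sqrt(129 + o) (a(o) = -9 + sqrt(o + 129) = -9 + sqrt(129 + o))
v = 2 - 1/(-9 + sqrt(142)) (v = 2 - 1/(-9 + sqrt(129 + (5 - 8*(-1)))) = 2 - 1/(-9 + sqrt(129 + (5 + 8))) = 2 - 1/(-9 + sqrt(129 + 13)) = 2 - 1/(-9 + sqrt(142)) ≈ 1.6571)
v - 4*(-39)*66 = (113/61 - sqrt(142)/61) - 4*(-39)*66 = (113/61 - sqrt(142)/61) + 156*66 = (113/61 - sqrt(142)/61) + 10296 = 628169/61 - sqrt(142)/61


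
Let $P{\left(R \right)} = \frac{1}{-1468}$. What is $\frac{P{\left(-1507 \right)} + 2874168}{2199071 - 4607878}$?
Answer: $- \frac{4219278623}{3536128676} \approx -1.1932$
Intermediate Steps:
$P{\left(R \right)} = - \frac{1}{1468}$
$\frac{P{\left(-1507 \right)} + 2874168}{2199071 - 4607878} = \frac{- \frac{1}{1468} + 2874168}{2199071 - 4607878} = \frac{4219278623}{1468 \left(-2408807\right)} = \frac{4219278623}{1468} \left(- \frac{1}{2408807}\right) = - \frac{4219278623}{3536128676}$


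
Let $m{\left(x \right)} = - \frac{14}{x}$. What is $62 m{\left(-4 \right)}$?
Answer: $217$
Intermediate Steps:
$62 m{\left(-4 \right)} = 62 \left(- \frac{14}{-4}\right) = 62 \left(\left(-14\right) \left(- \frac{1}{4}\right)\right) = 62 \cdot \frac{7}{2} = 217$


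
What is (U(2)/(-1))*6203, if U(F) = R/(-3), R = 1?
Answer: 6203/3 ≈ 2067.7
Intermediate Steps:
U(F) = -⅓ (U(F) = 1/(-3) = 1*(-⅓) = -⅓)
(U(2)/(-1))*6203 = -⅓/(-1)*6203 = -⅓*(-1)*6203 = (⅓)*6203 = 6203/3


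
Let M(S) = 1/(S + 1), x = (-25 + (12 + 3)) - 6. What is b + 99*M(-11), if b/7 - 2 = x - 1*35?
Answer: -3529/10 ≈ -352.90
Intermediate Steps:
x = -16 (x = (-25 + 15) - 6 = -10 - 6 = -16)
M(S) = 1/(1 + S)
b = -343 (b = 14 + 7*(-16 - 1*35) = 14 + 7*(-16 - 35) = 14 + 7*(-51) = 14 - 357 = -343)
b + 99*M(-11) = -343 + 99/(1 - 11) = -343 + 99/(-10) = -343 + 99*(-⅒) = -343 - 99/10 = -3529/10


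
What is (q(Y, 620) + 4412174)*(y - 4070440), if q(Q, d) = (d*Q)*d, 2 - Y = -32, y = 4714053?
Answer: 11251497009462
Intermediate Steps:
Y = 34 (Y = 2 - 1*(-32) = 2 + 32 = 34)
q(Q, d) = Q*d² (q(Q, d) = (Q*d)*d = Q*d²)
(q(Y, 620) + 4412174)*(y - 4070440) = (34*620² + 4412174)*(4714053 - 4070440) = (34*384400 + 4412174)*643613 = (13069600 + 4412174)*643613 = 17481774*643613 = 11251497009462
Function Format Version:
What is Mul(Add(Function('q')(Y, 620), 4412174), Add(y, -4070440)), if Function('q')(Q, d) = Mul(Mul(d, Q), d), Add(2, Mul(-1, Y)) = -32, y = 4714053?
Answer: 11251497009462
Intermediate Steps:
Y = 34 (Y = Add(2, Mul(-1, -32)) = Add(2, 32) = 34)
Function('q')(Q, d) = Mul(Q, Pow(d, 2)) (Function('q')(Q, d) = Mul(Mul(Q, d), d) = Mul(Q, Pow(d, 2)))
Mul(Add(Function('q')(Y, 620), 4412174), Add(y, -4070440)) = Mul(Add(Mul(34, Pow(620, 2)), 4412174), Add(4714053, -4070440)) = Mul(Add(Mul(34, 384400), 4412174), 643613) = Mul(Add(13069600, 4412174), 643613) = Mul(17481774, 643613) = 11251497009462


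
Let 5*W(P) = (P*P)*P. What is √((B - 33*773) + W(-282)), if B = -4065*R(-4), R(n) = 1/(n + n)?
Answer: 3*I*√200451310/20 ≈ 2123.7*I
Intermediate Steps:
W(P) = P³/5 (W(P) = ((P*P)*P)/5 = (P²*P)/5 = P³/5)
R(n) = 1/(2*n)
B = 4065/8 (B = -4065/(2*(-4)) = -4065*(-1)/(2*4) = -4065*(-⅛) = 4065/8 ≈ 508.13)
√((B - 33*773) + W(-282)) = √((4065/8 - 33*773) + (⅕)*(-282)³) = √((4065/8 - 25509) + (⅕)*(-22425768)) = √(-200007/8 - 22425768/5) = √(-180406179/40) = 3*I*√200451310/20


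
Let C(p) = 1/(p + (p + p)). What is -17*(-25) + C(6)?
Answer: 7651/18 ≈ 425.06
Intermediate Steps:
C(p) = 1/(3*p) (C(p) = 1/(p + 2*p) = 1/(3*p))
-17*(-25) + C(6) = -17*(-25) + (⅓)/6 = 425 + (⅓)*(⅙) = 425 + 1/18 = 7651/18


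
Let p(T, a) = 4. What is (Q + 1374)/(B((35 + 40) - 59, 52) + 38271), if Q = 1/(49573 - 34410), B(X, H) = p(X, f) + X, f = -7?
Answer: 20833963/580606433 ≈ 0.035883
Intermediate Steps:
B(X, H) = 4 + X
Q = 1/15163 ≈ 6.5950e-5
(Q + 1374)/(B((35 + 40) - 59, 52) + 38271) = (1/15163 + 1374)/((4 + ((35 + 40) - 59)) + 38271) = 20833963/(15163*((4 + (75 - 59)) + 38271)) = 20833963/(15163*((4 + 16) + 38271)) = 20833963/(15163*(20 + 38271)) = (20833963/15163)/38291 = (20833963/15163)*(1/38291) = 20833963/580606433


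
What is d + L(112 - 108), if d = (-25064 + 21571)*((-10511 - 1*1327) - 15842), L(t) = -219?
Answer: 96686021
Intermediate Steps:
d = 96686240 (d = -3493*((-10511 - 1327) - 15842) = -3493*(-11838 - 15842) = -3493*(-27680) = 96686240)
d + L(112 - 108) = 96686240 - 219 = 96686021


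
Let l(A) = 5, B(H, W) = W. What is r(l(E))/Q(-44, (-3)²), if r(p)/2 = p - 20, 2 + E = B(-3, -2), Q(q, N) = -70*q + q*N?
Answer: -15/1342 ≈ -0.011177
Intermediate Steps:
Q(q, N) = -70*q + N*q
E = -4 (E = -2 - 2 = -4)
r(p) = -40 + 2*p (r(p) = 2*(p - 20) = 2*(-20 + p) = -40 + 2*p)
r(l(E))/Q(-44, (-3)²) = (-40 + 2*5)/((-44*(-70 + (-3)²))) = (-40 + 10)/((-44*(-70 + 9))) = -30/((-44*(-61))) = -30/2684 = -30*1/2684 = -15/1342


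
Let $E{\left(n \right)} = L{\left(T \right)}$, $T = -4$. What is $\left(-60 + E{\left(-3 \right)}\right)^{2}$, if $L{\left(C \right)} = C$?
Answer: $4096$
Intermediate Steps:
$E{\left(n \right)} = -4$
$\left(-60 + E{\left(-3 \right)}\right)^{2} = \left(-60 - 4\right)^{2} = \left(-64\right)^{2} = 4096$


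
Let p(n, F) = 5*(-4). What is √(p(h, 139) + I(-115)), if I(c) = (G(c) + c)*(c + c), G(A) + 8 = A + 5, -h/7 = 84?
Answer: √53570 ≈ 231.45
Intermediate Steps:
h = -588 (h = -7*84 = -588)
G(A) = -3 + A (G(A) = -8 + (A + 5) = -8 + (5 + A) = -3 + A)
p(n, F) = -20
I(c) = 2*c*(-3 + 2*c) (I(c) = ((-3 + c) + c)*(c + c) = (-3 + 2*c)*(2*c) = 2*c*(-3 + 2*c))
√(p(h, 139) + I(-115)) = √(-20 + 2*(-115)*(-3 + 2*(-115))) = √(-20 + 2*(-115)*(-3 - 230)) = √(-20 + 2*(-115)*(-233)) = √(-20 + 53590) = √53570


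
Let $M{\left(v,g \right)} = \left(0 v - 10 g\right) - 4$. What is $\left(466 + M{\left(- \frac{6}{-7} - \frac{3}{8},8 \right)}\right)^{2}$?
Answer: $145924$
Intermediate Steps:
$M{\left(v,g \right)} = -4 - 10 g$ ($M{\left(v,g \right)} = \left(0 - 10 g\right) - 4 = - 10 g - 4 = -4 - 10 g$)
$\left(466 + M{\left(- \frac{6}{-7} - \frac{3}{8},8 \right)}\right)^{2} = \left(466 - 84\right)^{2} = 382^{2} = 145924$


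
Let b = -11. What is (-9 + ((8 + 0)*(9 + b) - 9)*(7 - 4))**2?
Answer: 7056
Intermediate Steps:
(-9 + ((8 + 0)*(9 + b) - 9)*(7 - 4))**2 = (-9 + ((8 + 0)*(9 - 11) - 9)*(7 - 4))**2 = (-9 + (8*(-2) - 9)*3)**2 = (-9 + (-16 - 9)*3)**2 = (-9 - 25*3)**2 = (-9 - 75)**2 = (-84)**2 = 7056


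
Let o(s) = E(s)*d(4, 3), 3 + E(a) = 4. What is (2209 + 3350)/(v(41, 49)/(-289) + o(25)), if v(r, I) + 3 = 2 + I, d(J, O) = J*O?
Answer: 535517/1140 ≈ 469.75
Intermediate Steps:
E(a) = 1 (E(a) = -3 + 4 = 1)
v(r, I) = -1 + I (v(r, I) = -3 + (2 + I) = -1 + I)
o(s) = 12 (o(s) = 1*(4*3) = 1*12 = 12)
(2209 + 3350)/(v(41, 49)/(-289) + o(25)) = (2209 + 3350)/((-1 + 49)/(-289) + 12) = 5559/(48*(-1/289) + 12) = 5559/(-48/289 + 12) = 5559/(3420/289) = 5559*(289/3420) = 535517/1140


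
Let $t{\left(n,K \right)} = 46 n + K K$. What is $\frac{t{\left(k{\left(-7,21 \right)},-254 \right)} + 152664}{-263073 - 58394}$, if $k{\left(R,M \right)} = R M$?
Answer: $- \frac{210418}{321467} \approx -0.65456$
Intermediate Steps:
$k{\left(R,M \right)} = M R$
$t{\left(n,K \right)} = K^{2} + 46 n$ ($t{\left(n,K \right)} = 46 n + K^{2} = K^{2} + 46 n$)
$\frac{t{\left(k{\left(-7,21 \right)},-254 \right)} + 152664}{-263073 - 58394} = \frac{\left(\left(-254\right)^{2} + 46 \cdot 21 \left(-7\right)\right) + 152664}{-263073 - 58394} = \frac{\left(64516 + 46 \left(-147\right)\right) + 152664}{-321467} = \left(\left(64516 - 6762\right) + 152664\right) \left(- \frac{1}{321467}\right) = \left(57754 + 152664\right) \left(- \frac{1}{321467}\right) = 210418 \left(- \frac{1}{321467}\right) = - \frac{210418}{321467}$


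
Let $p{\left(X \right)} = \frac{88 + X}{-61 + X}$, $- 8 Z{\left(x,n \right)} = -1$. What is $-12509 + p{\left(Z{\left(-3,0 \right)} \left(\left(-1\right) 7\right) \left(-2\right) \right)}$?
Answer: $- \frac{2964992}{237} \approx -12511.0$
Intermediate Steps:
$Z{\left(x,n \right)} = \frac{1}{8}$ ($Z{\left(x,n \right)} = \left(- \frac{1}{8}\right) \left(-1\right) = \frac{1}{8}$)
$p{\left(X \right)} = \frac{88 + X}{-61 + X}$
$-12509 + p{\left(Z{\left(-3,0 \right)} \left(\left(-1\right) 7\right) \left(-2\right) \right)} = -12509 + \frac{88 + \frac{\left(-1\right) 7}{8} \left(-2\right)}{-61 + \frac{\left(-1\right) 7}{8} \left(-2\right)} = -12509 + \frac{88 + \frac{1}{8} \left(-7\right) \left(-2\right)}{-61 + \frac{1}{8} \left(-7\right) \left(-2\right)} = -12509 + \frac{88 - - \frac{7}{4}}{-61 - - \frac{7}{4}} = -12509 + \frac{88 + \frac{7}{4}}{-61 + \frac{7}{4}} = -12509 + \frac{1}{- \frac{237}{4}} \cdot \frac{359}{4} = -12509 - \frac{359}{237} = - \frac{2964992}{237}$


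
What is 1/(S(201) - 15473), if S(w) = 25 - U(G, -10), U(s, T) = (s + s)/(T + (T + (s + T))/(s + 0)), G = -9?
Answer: -61/942490 ≈ -6.4722e-5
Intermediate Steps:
U(s, T) = 2*s/(T + (s + 2*T)/s) (U(s, T) = (2*s)/(T + (T + (T + s))/s) = (2*s)/(T + (s + 2*T)/s) = 2*s/(T + (s + 2*T)/s))
S(w) = 1363/61 (S(w) = 25 - 2*(-9)²/(-9 + 2*(-10) - 10*(-9)) = 25 - 2*81/(-9 - 20 + 90) = 25 - 2*81/61 = 25 - 1*162/61 = 25 - 162/61 = 1363/61)
1/(S(201) - 15473) = 1/(1363/61 - 15473) = 1/(-942490/61) = -61/942490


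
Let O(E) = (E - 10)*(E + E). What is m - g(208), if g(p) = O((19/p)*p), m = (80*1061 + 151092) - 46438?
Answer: 189192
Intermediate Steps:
m = 189534 (m = (84880 + 151092) - 46438 = 235972 - 46438 = 189534)
O(E) = 2*E*(-10 + E) (O(E) = (-10 + E)*(2*E) = 2*E*(-10 + E))
g(p) = 342 (g(p) = 2*((19/p)*p)*(-10 + (19/p)*p) = 2*19*(-10 + 19) = 2*19*9 = 342)
m - g(208) = 189534 - 1*342 = 189534 - 342 = 189192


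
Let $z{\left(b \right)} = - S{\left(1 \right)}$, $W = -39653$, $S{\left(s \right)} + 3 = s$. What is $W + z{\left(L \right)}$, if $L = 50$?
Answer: $-39651$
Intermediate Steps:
$S{\left(s \right)} = -3 + s$
$z{\left(b \right)} = 2$ ($z{\left(b \right)} = - (-3 + 1) = \left(-1\right) \left(-2\right) = 2$)
$W + z{\left(L \right)} = -39653 + 2 = -39651$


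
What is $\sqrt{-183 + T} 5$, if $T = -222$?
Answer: $45 i \sqrt{5} \approx 100.62 i$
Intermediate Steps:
$\sqrt{-183 + T} 5 = \sqrt{-183 - 222} \cdot 5 = \sqrt{-405} \cdot 5 = 9 i \sqrt{5} \cdot 5 = 45 i \sqrt{5}$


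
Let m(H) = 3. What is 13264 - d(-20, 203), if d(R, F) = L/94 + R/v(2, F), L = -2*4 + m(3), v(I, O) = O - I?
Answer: 250612901/18894 ≈ 13264.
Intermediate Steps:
L = -5 (L = -2*4 + 3 = -8 + 3 = -5)
d(R, F) = -5/94 + R/(-2 + F) (d(R, F) = -5/94 + R/(F - 1*2) = -5*1/94 + R/(F - 2) = -5/94 + R/(-2 + F))
13264 - d(-20, 203) = 13264 - (10 - 5*203 + 94*(-20))/(94*(-2 + 203)) = 13264 - (10 - 1015 - 1880)/(94*201) = 13264 - (-2885)/(94*201) = 13264 - 1*(-2885/18894) = 13264 + 2885/18894 = 250612901/18894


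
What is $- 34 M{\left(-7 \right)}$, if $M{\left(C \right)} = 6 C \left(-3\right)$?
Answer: $-4284$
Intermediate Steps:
$M{\left(C \right)} = - 18 C$
$- 34 M{\left(-7 \right)} = - 34 \left(\left(-18\right) \left(-7\right)\right) = \left(-34\right) 126 = -4284$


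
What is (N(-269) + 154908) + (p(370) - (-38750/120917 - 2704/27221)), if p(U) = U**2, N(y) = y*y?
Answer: 1198656965321351/3291481657 ≈ 3.6417e+5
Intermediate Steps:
N(y) = y**2
(N(-269) + 154908) + (p(370) - (-38750/120917 - 2704/27221)) = ((-269)**2 + 154908) + (370**2 - (-38750/120917 - 2704/27221)) = (72361 + 154908) + (136900 - (-38750*1/120917 - 2704*1/27221)) = 227269 + (136900 - (-38750/120917 - 2704/27221)) = 227269 + (136900 - 1*(-1381773318/3291481657)) = 227269 + (136900 + 1381773318/3291481657) = 227269 + 450605220616618/3291481657 = 1198656965321351/3291481657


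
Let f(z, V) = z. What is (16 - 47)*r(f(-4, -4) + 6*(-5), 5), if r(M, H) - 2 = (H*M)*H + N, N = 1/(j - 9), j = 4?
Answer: 131471/5 ≈ 26294.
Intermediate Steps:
N = -⅕ (N = 1/(4 - 9) = 1/(-5) = -⅕ ≈ -0.20000)
r(M, H) = 9/5 + M*H² (r(M, H) = 2 + ((H*M)*H - ⅕) = 2 + (M*H² - ⅕) = 2 + (-⅕ + M*H²) = 9/5 + M*H²)
(16 - 47)*r(f(-4, -4) + 6*(-5), 5) = (16 - 47)*(9/5 + (-4 + 6*(-5))*5²) = -31*(9/5 + (-4 - 30)*25) = -31*(9/5 - 34*25) = -31*(9/5 - 850) = -31*(-4241/5) = 131471/5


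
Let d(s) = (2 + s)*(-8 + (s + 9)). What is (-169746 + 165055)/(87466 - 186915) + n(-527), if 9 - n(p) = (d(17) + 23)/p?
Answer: 510457649/52409623 ≈ 9.7398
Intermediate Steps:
d(s) = (1 + s)*(2 + s) (d(s) = (2 + s)*(-8 + (9 + s)) = (2 + s)*(1 + s) = (1 + s)*(2 + s))
n(p) = 9 - 365/p (n(p) = 9 - ((2 + 17**2 + 3*17) + 23)/p = 9 - ((2 + 289 + 51) + 23)/p = 9 - (342 + 23)/p = 9 - 365/p)
(-169746 + 165055)/(87466 - 186915) + n(-527) = (-169746 + 165055)/(87466 - 186915) + (9 - 365/(-527)) = -4691/(-99449) + (9 - 365*(-1/527)) = -4691*(-1/99449) + (9 + 365/527) = 4691/99449 + 5108/527 = 510457649/52409623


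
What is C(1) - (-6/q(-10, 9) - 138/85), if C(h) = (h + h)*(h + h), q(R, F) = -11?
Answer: 4748/935 ≈ 5.0781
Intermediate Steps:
C(h) = 4*h**2 (C(h) = (2*h)*(2*h) = 4*h**2)
C(1) - (-6/q(-10, 9) - 138/85) = 4*1**2 - (-6/(-11) - 138/85) = 4*1 - (-6*(-1/11) - 138*1/85) = 4 - (6/11 - 138/85) = 4 - 1*(-1008/935) = 4 + 1008/935 = 4748/935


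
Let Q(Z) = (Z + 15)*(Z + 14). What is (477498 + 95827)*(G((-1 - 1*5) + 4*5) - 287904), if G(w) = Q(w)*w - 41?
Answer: -158568508525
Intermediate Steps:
Q(Z) = (14 + Z)*(15 + Z) (Q(Z) = (15 + Z)*(14 + Z) = (14 + Z)*(15 + Z))
G(w) = -41 + w*(210 + w² + 29*w) (G(w) = (210 + w² + 29*w)*w - 41 = w*(210 + w² + 29*w) - 41 = -41 + w*(210 + w² + 29*w))
(477498 + 95827)*(G((-1 - 1*5) + 4*5) - 287904) = (477498 + 95827)*((-41 + ((-1 - 1*5) + 4*5)*(210 + ((-1 - 1*5) + 4*5)² + 29*((-1 - 1*5) + 4*5))) - 287904) = 573325*((-41 + ((-1 - 5) + 20)*(210 + ((-1 - 5) + 20)² + 29*((-1 - 5) + 20))) - 287904) = 573325*((-41 + (-6 + 20)*(210 + (-6 + 20)² + 29*(-6 + 20))) - 287904) = 573325*((-41 + 14*(210 + 14² + 29*14)) - 287904) = 573325*((-41 + 14*(210 + 196 + 406)) - 287904) = 573325*((-41 + 14*812) - 287904) = 573325*((-41 + 11368) - 287904) = 573325*(11327 - 287904) = 573325*(-276577) = -158568508525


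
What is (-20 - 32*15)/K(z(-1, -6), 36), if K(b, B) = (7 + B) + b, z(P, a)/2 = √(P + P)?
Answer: -21500/1857 + 1000*I*√2/1857 ≈ -11.578 + 0.76156*I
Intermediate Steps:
z(P, a) = 2*√2*√P (z(P, a) = 2*√(P + P) = 2*√(2*P) = 2*(√2*√P) = 2*√2*√P)
K(b, B) = 7 + B + b
(-20 - 32*15)/K(z(-1, -6), 36) = (-20 - 32*15)/(7 + 36 + 2*√2*√(-1)) = (-20 - 480)/(7 + 36 + 2*√2*I) = -500/(7 + 36 + 2*I*√2) = -500/(43 + 2*I*√2)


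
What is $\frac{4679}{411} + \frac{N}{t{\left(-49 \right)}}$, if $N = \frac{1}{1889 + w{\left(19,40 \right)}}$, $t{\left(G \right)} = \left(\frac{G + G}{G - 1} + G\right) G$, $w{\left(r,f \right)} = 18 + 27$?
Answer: $\frac{173816768113}{15267939792} \approx 11.384$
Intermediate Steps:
$w{\left(r,f \right)} = 45$
$t{\left(G \right)} = G \left(G + \frac{2 G}{-1 + G}\right)$ ($t{\left(G \right)} = \left(\frac{2 G}{-1 + G} + G\right) G = \left(G + \frac{2 G}{-1 + G}\right) G = G \left(G + \frac{2 G}{-1 + G}\right)$)
$N = \frac{1}{1934}$ ($N = \frac{1}{1889 + 45} = \frac{1}{1934} \approx 0.00051706$)
$\frac{4679}{411} + \frac{N}{t{\left(-49 \right)}} = \frac{4679}{411} + \frac{1}{1934 \frac{\left(-49\right)^{2} \left(1 - 49\right)}{-1 - 49}} = 4679 \cdot \frac{1}{411} + \frac{1}{1934 \cdot 2401 \frac{1}{-50} \left(-48\right)} = \frac{4679}{411} + \frac{1}{1934 \cdot 2401 \left(- \frac{1}{50}\right) \left(-48\right)} = \frac{4679}{411} + \frac{1}{1934 \cdot \frac{57624}{25}} = \frac{4679}{411} + \frac{1}{1934} \cdot \frac{25}{57624} = \frac{4679}{411} + \frac{25}{111444816} = \frac{173816768113}{15267939792}$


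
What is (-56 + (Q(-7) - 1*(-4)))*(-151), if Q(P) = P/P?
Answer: 7701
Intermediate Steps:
Q(P) = 1
(-56 + (Q(-7) - 1*(-4)))*(-151) = (-56 + (1 - 1*(-4)))*(-151) = (-56 + (1 + 4))*(-151) = (-56 + 5)*(-151) = -51*(-151) = 7701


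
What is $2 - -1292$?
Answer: $1294$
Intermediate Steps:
$2 - -1292 = 2 + 1292 = 1294$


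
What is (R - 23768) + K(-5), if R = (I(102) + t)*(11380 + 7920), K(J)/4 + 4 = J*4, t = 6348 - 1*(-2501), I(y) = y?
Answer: 172730436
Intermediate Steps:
t = 8849 (t = 6348 + 2501 = 8849)
K(J) = -16 + 16*J (K(J) = -16 + 4*(J*4) = -16 + 4*(4*J) = -16 + 16*J)
R = 172754300 (R = (102 + 8849)*(11380 + 7920) = 8951*19300 = 172754300)
(R - 23768) + K(-5) = (172754300 - 23768) + (-16 + 16*(-5)) = 172730532 + (-16 - 80) = 172730532 - 96 = 172730436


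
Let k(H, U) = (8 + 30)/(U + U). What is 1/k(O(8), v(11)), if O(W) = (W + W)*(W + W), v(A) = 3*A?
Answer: 33/19 ≈ 1.7368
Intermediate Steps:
O(W) = 4*W² (O(W) = (2*W)*(2*W) = 4*W²)
k(H, U) = 19/U (k(H, U) = 38/((2*U)) = 38*(1/(2*U)) = 19/U)
1/k(O(8), v(11)) = 1/(19/((3*11))) = 1/(19/33) = 33/19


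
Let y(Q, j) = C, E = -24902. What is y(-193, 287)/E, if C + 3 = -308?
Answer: 311/24902 ≈ 0.012489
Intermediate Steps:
C = -311 (C = -3 - 308 = -311)
y(Q, j) = -311
y(-193, 287)/E = -311/(-24902) = -311*(-1/24902) = 311/24902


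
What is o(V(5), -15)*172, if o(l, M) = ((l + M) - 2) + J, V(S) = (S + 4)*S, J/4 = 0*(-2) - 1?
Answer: 4128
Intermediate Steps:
J = -4 (J = 4*(0*(-2) - 1) = 4*(0 - 1) = 4*(-1) = -4)
V(S) = S*(4 + S) (V(S) = (4 + S)*S = S*(4 + S))
o(l, M) = -6 + M + l (o(l, M) = ((l + M) - 2) - 4 = ((M + l) - 2) - 4 = (-2 + M + l) - 4 = -6 + M + l)
o(V(5), -15)*172 = (-6 - 15 + 5*(4 + 5))*172 = (-6 - 15 + 5*9)*172 = (-6 - 15 + 45)*172 = 24*172 = 4128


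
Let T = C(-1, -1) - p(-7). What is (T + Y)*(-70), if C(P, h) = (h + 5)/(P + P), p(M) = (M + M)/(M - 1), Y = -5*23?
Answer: 16625/2 ≈ 8312.5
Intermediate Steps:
Y = -115
p(M) = 2*M/(-1 + M) (p(M) = (2*M)/(-1 + M) = 2*M/(-1 + M))
C(P, h) = (5 + h)/(2*P) (C(P, h) = (5 + h)/((2*P)) = (5 + h)*(1/(2*P)) = (5 + h)/(2*P))
T = -15/4 (T = (½)*(5 - 1)/(-1) - 2*(-7)/(-1 - 7) = (½)*(-1)*4 - 2*(-7)/(-8) = -2 - 2*(-7)*(-1)/8 = -2 - 1*7/4 = -2 - 7/4 = -15/4 ≈ -3.7500)
(T + Y)*(-70) = (-15/4 - 115)*(-70) = -475/4*(-70) = 16625/2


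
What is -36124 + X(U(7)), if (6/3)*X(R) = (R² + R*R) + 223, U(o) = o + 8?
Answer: -71575/2 ≈ -35788.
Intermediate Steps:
U(o) = 8 + o
X(R) = 223/2 + R² (X(R) = ((R² + R*R) + 223)/2 = ((R² + R²) + 223)/2 = (2*R² + 223)/2 = (223 + 2*R²)/2 = 223/2 + R²)
-36124 + X(U(7)) = -36124 + (223/2 + (8 + 7)²) = -36124 + (223/2 + 15²) = -36124 + (223/2 + 225) = -36124 + 673/2 = -71575/2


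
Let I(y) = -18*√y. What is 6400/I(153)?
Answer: -3200*√17/459 ≈ -28.745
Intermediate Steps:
6400/I(153) = 6400/((-54*√17)) = 6400*(-√17/918) = -3200*√17/459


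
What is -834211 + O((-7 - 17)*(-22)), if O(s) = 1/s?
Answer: -440463407/528 ≈ -8.3421e+5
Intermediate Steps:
-834211 + O((-7 - 17)*(-22)) = -834211 + 1/((-7 - 17)*(-22)) = -834211 + 1/(-24*(-22)) = -834211 + 1/528 = -440463407/528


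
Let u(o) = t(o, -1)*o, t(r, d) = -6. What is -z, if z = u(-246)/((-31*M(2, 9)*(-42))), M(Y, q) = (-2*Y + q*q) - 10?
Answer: -246/14539 ≈ -0.016920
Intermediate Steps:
M(Y, q) = -10 + q² - 2*Y (M(Y, q) = (-2*Y + q²) - 10 = (q² - 2*Y) - 10 = -10 + q² - 2*Y)
u(o) = -6*o
z = 246/14539 (z = (-6*(-246))/((-31*(-10 + 9² - 2*2)*(-42))) = 1476/((-31*(-10 + 81 - 4)*(-42))) = 1476/((-31*67*(-42))) = 1476/((-2077*(-42))) = 1476/87234 = 1476*(1/87234) = 246/14539 ≈ 0.016920)
-z = -1*246/14539 = -246/14539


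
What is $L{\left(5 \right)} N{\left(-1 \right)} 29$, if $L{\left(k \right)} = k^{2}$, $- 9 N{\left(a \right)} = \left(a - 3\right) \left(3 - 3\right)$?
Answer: $0$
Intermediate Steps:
$N{\left(a \right)} = 0$ ($N{\left(a \right)} = - \frac{\left(a - 3\right) \left(3 - 3\right)}{9} = - \frac{\left(-3 + a\right) 0}{9} = \left(- \frac{1}{9}\right) 0 = 0$)
$L{\left(5 \right)} N{\left(-1 \right)} 29 = 5^{2} \cdot 0 \cdot 29 = 25 \cdot 0 \cdot 29 = 0 \cdot 29 = 0$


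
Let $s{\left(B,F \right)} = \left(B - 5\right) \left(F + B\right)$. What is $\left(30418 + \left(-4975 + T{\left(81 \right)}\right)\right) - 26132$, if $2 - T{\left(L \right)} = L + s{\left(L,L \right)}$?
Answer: $-13080$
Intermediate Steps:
$s{\left(B,F \right)} = \left(-5 + B\right) \left(B + F\right)$
$T{\left(L \right)} = 2 - 2 L^{2} + 9 L$ ($T{\left(L \right)} = 2 - \left(L + \left(L^{2} - 5 L - 5 L + L L\right)\right) = 2 - \left(L + \left(L^{2} - 5 L - 5 L + L^{2}\right)\right) = 2 - \left(L + \left(- 10 L + 2 L^{2}\right)\right) = 2 - \left(- 9 L + 2 L^{2}\right) = 2 - 2 L^{2} + 9 L$)
$\left(30418 + \left(-4975 + T{\left(81 \right)}\right)\right) - 26132 = \left(30418 + \left(-4975 + \left(2 - 2 \cdot 81^{2} + 9 \cdot 81\right)\right)\right) - 26132 = \left(30418 + \left(-4975 + \left(2 - 13122 + 729\right)\right)\right) - 26132 = \left(30418 - 17366\right) - 26132 = 13052 - 26132 = -13080$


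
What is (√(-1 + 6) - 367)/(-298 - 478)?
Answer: 367/776 - √5/776 ≈ 0.47006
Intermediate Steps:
(√(-1 + 6) - 367)/(-298 - 478) = (√5 - 367)/(-776) = (-367 + √5)*(-1/776) = 367/776 - √5/776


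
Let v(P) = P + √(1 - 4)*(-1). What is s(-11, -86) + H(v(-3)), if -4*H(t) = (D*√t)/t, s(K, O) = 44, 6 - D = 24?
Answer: 44 + 9/(2*√(-3 - I*√3)) ≈ 44.626 + 2.3354*I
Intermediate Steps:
D = -18 (D = 6 - 1*24 = 6 - 24 = -18)
v(P) = P - I*√3 (v(P) = P + √(-3)*(-1) = P + (I*√3)*(-1) = P - I*√3)
H(t) = 9/(2*√t) (H(t) = -(-18*√t)/(4*t) = -(-9)/(2*√t) = 9/(2*√t))
s(-11, -86) + H(v(-3)) = 44 + 9/(2*√(-3 - I*√3))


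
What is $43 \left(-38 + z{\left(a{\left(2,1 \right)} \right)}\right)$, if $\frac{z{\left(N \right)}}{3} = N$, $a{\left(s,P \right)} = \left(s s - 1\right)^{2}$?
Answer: $-473$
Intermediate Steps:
$a{\left(s,P \right)} = \left(-1 + s^{2}\right)^{2}$ ($a{\left(s,P \right)} = \left(s^{2} - 1\right)^{2} = \left(-1 + s^{2}\right)^{2}$)
$z{\left(N \right)} = 3 N$
$43 \left(-38 + z{\left(a{\left(2,1 \right)} \right)}\right) = 43 \left(-38 + 3 \left(-1 + 2^{2}\right)^{2}\right) = 43 \left(-38 + 3 \left(-1 + 4\right)^{2}\right) = 43 \left(-38 + 3 \cdot 3^{2}\right) = 43 \left(-38 + 3 \cdot 9\right) = 43 \left(-38 + 27\right) = 43 \left(-11\right) = -473$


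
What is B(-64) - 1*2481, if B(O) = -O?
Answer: -2417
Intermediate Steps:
B(-64) - 1*2481 = -1*(-64) - 1*2481 = 64 - 2481 = -2417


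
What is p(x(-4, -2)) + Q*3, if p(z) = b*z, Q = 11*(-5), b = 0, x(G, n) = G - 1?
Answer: -165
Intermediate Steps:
x(G, n) = -1 + G
Q = -55
p(z) = 0 (p(z) = 0*z = 0)
p(x(-4, -2)) + Q*3 = 0 - 55*3 = 0 - 165 = -165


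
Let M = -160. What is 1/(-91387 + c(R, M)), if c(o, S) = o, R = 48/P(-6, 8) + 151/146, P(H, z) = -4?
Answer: -146/13344103 ≈ -1.0941e-5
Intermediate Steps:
R = -1601/146 (R = 48/(-4) + 151/146 = 48*(-¼) + 151*(1/146) = -12 + 151/146 = -1601/146 ≈ -10.966)
1/(-91387 + c(R, M)) = 1/(-91387 - 1601/146) = 1/(-13344103/146) = -146/13344103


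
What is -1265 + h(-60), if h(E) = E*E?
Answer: 2335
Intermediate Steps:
h(E) = E**2
-1265 + h(-60) = -1265 + (-60)**2 = -1265 + 3600 = 2335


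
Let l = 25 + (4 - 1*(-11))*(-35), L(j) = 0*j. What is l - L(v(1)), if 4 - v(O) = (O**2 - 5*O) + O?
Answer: -500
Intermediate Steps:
v(O) = 4 - O**2 + 4*O (v(O) = 4 - ((O**2 - 5*O) + O) = 4 - (O**2 - 4*O) = 4 + (-O**2 + 4*O) = 4 - O**2 + 4*O)
L(j) = 0
l = -500 (l = 25 + (4 + 11)*(-35) = 25 + 15*(-35) = 25 - 525 = -500)
l - L(v(1)) = -500 - 1*0 = -500 + 0 = -500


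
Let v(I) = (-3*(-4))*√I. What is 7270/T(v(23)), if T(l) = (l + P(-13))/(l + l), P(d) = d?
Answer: 48156480/3143 + 2268240*√23/3143 ≈ 18783.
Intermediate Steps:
v(I) = 12*√I
T(l) = (-13 + l)/(2*l) (T(l) = (l - 13)/(l + l) = (-13 + l)/((2*l)) = (-13 + l)*(1/(2*l)) = (-13 + l)/(2*l))
7270/T(v(23)) = 7270/(((-13 + 12*√23)/(2*((12*√23))))) = 7270/(((√23/276)*(-13 + 12*√23)/2)) = 7270/((√23*(-13 + 12*√23)/552)) = 7270*(24*√23/(-13 + 12*√23)) = 174480*√23/(-13 + 12*√23)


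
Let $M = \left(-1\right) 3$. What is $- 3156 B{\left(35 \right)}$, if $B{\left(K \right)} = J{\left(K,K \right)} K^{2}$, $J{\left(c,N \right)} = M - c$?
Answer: $146911800$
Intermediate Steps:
$M = -3$
$J{\left(c,N \right)} = -3 - c$
$B{\left(K \right)} = K^{2} \left(-3 - K\right)$ ($B{\left(K \right)} = \left(-3 - K\right) K^{2} = K^{2} \left(-3 - K\right)$)
$- 3156 B{\left(35 \right)} = - 3156 \cdot 35^{2} \left(-3 - 35\right) = - 3156 \cdot 1225 \left(-3 - 35\right) = - 3156 \cdot 1225 \left(-38\right) = \left(-3156\right) \left(-46550\right) = 146911800$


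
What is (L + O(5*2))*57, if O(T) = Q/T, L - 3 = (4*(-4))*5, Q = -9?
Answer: -44403/10 ≈ -4440.3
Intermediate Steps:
L = -77 (L = 3 + (4*(-4))*5 = 3 - 16*5 = 3 - 80 = -77)
O(T) = -9/T
(L + O(5*2))*57 = (-77 - 9/(5*2))*57 = (-77 - 9/10)*57 = -779/10*57 = -44403/10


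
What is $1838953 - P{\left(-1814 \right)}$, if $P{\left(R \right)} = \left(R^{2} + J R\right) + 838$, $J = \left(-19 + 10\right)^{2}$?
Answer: $-1305547$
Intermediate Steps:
$J = 81$ ($J = \left(-9\right)^{2} = 81$)
$P{\left(R \right)} = 838 + R^{2} + 81 R$ ($P{\left(R \right)} = \left(R^{2} + 81 R\right) + 838 = 838 + R^{2} + 81 R$)
$1838953 - P{\left(-1814 \right)} = 1838953 - \left(838 + \left(-1814\right)^{2} + 81 \left(-1814\right)\right) = 1838953 - \left(838 + 3290596 - 146934\right) = 1838953 - 3144500 = -1305547$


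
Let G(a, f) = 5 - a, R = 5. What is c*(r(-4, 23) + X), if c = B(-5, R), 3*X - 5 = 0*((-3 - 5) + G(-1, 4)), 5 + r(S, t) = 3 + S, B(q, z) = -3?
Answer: 13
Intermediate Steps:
r(S, t) = -2 + S (r(S, t) = -5 + (3 + S) = -2 + S)
X = 5/3 (X = 5/3 + (0*((-3 - 5) + (5 - 1*(-1))))/3 = 5/3 + (0*(-8 + (5 + 1)))/3 = 5/3 + (0*(-8 + 6))/3 = 5/3 + (0*(-2))/3 = 5/3 + (⅓)*0 = 5/3 + 0 = 5/3 ≈ 1.6667)
c = -3
c*(r(-4, 23) + X) = -3*((-2 - 4) + 5/3) = -3*(-6 + 5/3) = -3*(-13/3) = 13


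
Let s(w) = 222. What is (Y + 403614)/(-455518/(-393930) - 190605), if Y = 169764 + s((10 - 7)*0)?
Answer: -56489562000/18771143033 ≈ -3.0094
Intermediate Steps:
Y = 169986 (Y = 169764 + 222 = 169986)
(Y + 403614)/(-455518/(-393930) - 190605) = (169986 + 403614)/(-455518/(-393930) - 190605) = 573600/(-455518*(-1/393930) - 190605) = 573600/(227759/196965 - 190605) = 573600/(-37542286066/196965) = 573600*(-196965/37542286066) = -56489562000/18771143033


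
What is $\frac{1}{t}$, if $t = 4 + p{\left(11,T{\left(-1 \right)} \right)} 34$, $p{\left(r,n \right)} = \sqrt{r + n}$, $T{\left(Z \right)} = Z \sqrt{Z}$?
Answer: $\frac{1}{4 + 34 \sqrt{11 - i}} \approx 0.0085393 + 0.00037409 i$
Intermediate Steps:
$T{\left(Z \right)} = Z^{\frac{3}{2}}$
$p{\left(r,n \right)} = \sqrt{n + r}$
$t = 4 + 34 \sqrt{11 - i}$ ($t = 4 + \sqrt{\left(-1\right)^{\frac{3}{2}} + 11} \cdot 34 = 4 + \sqrt{- i + 11} \cdot 34 = 4 + \sqrt{11 - i} 34 = 4 + 34 \sqrt{11 - i} \approx 116.88 - 5.1204 i$)
$\frac{1}{t} = \frac{1}{4 + 34 \sqrt{11 - i}}$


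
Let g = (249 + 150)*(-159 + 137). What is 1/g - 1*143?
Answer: -1255255/8778 ≈ -143.00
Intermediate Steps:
g = -8778 (g = 399*(-22) = -8778)
1/g - 1*143 = 1/(-8778) - 1*143 = -1/8778 - 143 = -1255255/8778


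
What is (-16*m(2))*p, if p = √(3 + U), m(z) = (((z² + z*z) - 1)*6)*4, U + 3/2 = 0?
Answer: -1344*√6 ≈ -3292.1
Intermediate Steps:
U = -3/2 (U = -3/2 + 0 = -3/2 ≈ -1.5000)
m(z) = -24 + 48*z² (m(z) = (((z² + z²) - 1)*6)*4 = ((2*z² - 1)*6)*4 = ((-1 + 2*z²)*6)*4 = (-6 + 12*z²)*4 = -24 + 48*z²)
p = √6/2 (p = √(3 - 3/2) = √(3/2) = √6/2 ≈ 1.2247)
(-16*m(2))*p = (-16*(-24 + 48*2²))*(√6/2) = (-16*(-24 + 48*4))*(√6/2) = (-16*(-24 + 192))*(√6/2) = (-16*168)*(√6/2) = -1344*√6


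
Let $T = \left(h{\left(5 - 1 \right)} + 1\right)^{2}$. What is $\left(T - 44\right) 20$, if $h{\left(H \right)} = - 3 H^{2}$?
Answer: $43300$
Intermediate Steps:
$T = 2209$ ($T = \left(- 3 \left(5 - 1\right)^{2} + 1\right)^{2} = \left(- 3 \cdot 4^{2} + 1\right)^{2} = \left(\left(-3\right) 16 + 1\right)^{2} = \left(-48 + 1\right)^{2} = \left(-47\right)^{2} = 2209$)
$\left(T - 44\right) 20 = \left(2209 - 44\right) 20 = 2165 \cdot 20 = 43300$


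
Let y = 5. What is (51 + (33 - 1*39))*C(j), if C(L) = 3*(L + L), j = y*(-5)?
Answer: -6750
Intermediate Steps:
j = -25 (j = 5*(-5) = -25)
C(L) = 6*L (C(L) = 3*(2*L) = 6*L)
(51 + (33 - 1*39))*C(j) = (51 + (33 - 1*39))*(6*(-25)) = (51 + (33 - 39))*(-150) = (51 - 6)*(-150) = 45*(-150) = -6750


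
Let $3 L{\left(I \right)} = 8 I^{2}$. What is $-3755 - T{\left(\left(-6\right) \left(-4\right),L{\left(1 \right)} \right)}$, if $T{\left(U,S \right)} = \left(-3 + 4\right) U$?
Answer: $-3779$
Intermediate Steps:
$L{\left(I \right)} = \frac{8 I^{2}}{3}$
$T{\left(U,S \right)} = U$ ($T{\left(U,S \right)} = 1 U = U$)
$-3755 - T{\left(\left(-6\right) \left(-4\right),L{\left(1 \right)} \right)} = -3755 - \left(-6\right) \left(-4\right) = -3755 - 24 = -3779$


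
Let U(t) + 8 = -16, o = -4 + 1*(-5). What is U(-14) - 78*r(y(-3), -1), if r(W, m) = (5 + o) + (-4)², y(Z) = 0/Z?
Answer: -960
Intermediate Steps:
o = -9 (o = -4 - 5 = -9)
U(t) = -24 (U(t) = -8 - 16 = -24)
y(Z) = 0
r(W, m) = 12 (r(W, m) = (5 - 9) + (-4)² = -4 + 16 = 12)
U(-14) - 78*r(y(-3), -1) = -24 - 78*12 = -24 - 936 = -960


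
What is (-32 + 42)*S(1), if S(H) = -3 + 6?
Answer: 30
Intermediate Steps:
S(H) = 3
(-32 + 42)*S(1) = (-32 + 42)*3 = 10*3 = 30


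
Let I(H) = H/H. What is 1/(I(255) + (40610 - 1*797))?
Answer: 1/39814 ≈ 2.5117e-5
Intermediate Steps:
I(H) = 1
1/(I(255) + (40610 - 1*797)) = 1/(1 + (40610 - 1*797)) = 1/(1 + (40610 - 797)) = 1/(1 + 39813) = 1/39814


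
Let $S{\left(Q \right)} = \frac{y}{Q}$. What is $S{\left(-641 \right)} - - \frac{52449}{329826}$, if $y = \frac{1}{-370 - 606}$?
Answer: $\frac{5468877235}{34390737136} \approx 0.15902$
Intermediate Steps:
$y = - \frac{1}{976}$ ($y = \frac{1}{-976} = - \frac{1}{976} \approx -0.0010246$)
$S{\left(Q \right)} = - \frac{1}{976 Q}$
$S{\left(-641 \right)} - - \frac{52449}{329826} = - \frac{1}{976 \left(-641\right)} - - \frac{52449}{329826} = \left(- \frac{1}{976}\right) \left(- \frac{1}{641}\right) - \left(-52449\right) \frac{1}{329826} = \frac{1}{625616} - - \frac{17483}{109942} = \frac{1}{625616} + \frac{17483}{109942} = \frac{5468877235}{34390737136}$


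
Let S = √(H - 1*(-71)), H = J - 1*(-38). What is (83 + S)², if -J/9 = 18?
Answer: (83 + I*√53)² ≈ 6836.0 + 1208.5*I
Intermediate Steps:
J = -162 (J = -9*18 = -162)
H = -124 (H = -162 - 1*(-38) = -162 + 38 = -124)
S = I*√53 (S = √(-124 - 1*(-71)) = √(-124 + 71) = √(-53) = I*√53 ≈ 7.2801*I)
(83 + S)² = (83 + I*√53)²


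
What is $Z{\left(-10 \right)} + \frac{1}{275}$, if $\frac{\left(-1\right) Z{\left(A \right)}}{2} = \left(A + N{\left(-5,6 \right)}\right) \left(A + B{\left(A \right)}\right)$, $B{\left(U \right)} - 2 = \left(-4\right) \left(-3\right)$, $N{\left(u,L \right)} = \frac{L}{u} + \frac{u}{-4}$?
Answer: $\frac{21891}{275} \approx 79.604$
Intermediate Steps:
$N{\left(u,L \right)} = - \frac{u}{4} + \frac{L}{u}$ ($N{\left(u,L \right)} = \frac{L}{u} + u \left(- \frac{1}{4}\right) = \frac{L}{u} - \frac{u}{4} = - \frac{u}{4} + \frac{L}{u}$)
$B{\left(U \right)} = 14$ ($B{\left(U \right)} = 2 - -12 = 2 + 12 = 14$)
$Z{\left(A \right)} = - 2 \left(14 + A\right) \left(\frac{1}{20} + A\right)$ ($Z{\left(A \right)} = - 2 \left(A + \left(\left(- \frac{1}{4}\right) \left(-5\right) + \frac{6}{-5}\right)\right) \left(A + 14\right) = - 2 \left(A + \left(\frac{5}{4} + 6 \left(- \frac{1}{5}\right)\right)\right) \left(14 + A\right) = - 2 \left(A + \left(\frac{5}{4} - \frac{6}{5}\right)\right) \left(14 + A\right) = - 2 \left(A + \frac{1}{20}\right) \left(14 + A\right) = - 2 \left(\frac{1}{20} + A\right) \left(14 + A\right) = - 2 \left(14 + A\right) \left(\frac{1}{20} + A\right)$)
$Z{\left(-10 \right)} + \frac{1}{275} = \left(- \frac{7}{5} - 2 \left(-10\right)^{2} - -281\right) + \frac{1}{275} = \left(- \frac{7}{5} - 200 + 281\right) + \frac{1}{275} = \frac{398}{5} + \frac{1}{275} = \frac{21891}{275}$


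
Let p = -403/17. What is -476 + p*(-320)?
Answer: 120868/17 ≈ 7109.9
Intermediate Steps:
p = -403/17 ≈ -23.706
-476 + p*(-320) = -476 - 403/17*(-320) = -476 + 128960/17 = 120868/17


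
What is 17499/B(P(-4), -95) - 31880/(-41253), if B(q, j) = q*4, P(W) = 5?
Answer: 722523847/825060 ≈ 875.72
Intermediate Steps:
B(q, j) = 4*q
17499/B(P(-4), -95) - 31880/(-41253) = 17499/((4*5)) - 31880/(-41253) = 17499/20 - 31880*(-1/41253) = 17499*(1/20) + 31880/41253 = 17499/20 + 31880/41253 = 722523847/825060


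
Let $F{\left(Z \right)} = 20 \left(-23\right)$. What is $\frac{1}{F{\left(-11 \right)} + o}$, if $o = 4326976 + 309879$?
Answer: $\frac{1}{4636395} \approx 2.1568 \cdot 10^{-7}$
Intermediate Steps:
$F{\left(Z \right)} = -460$
$o = 4636855$
$\frac{1}{F{\left(-11 \right)} + o} = \frac{1}{-460 + 4636855} = \frac{1}{4636395}$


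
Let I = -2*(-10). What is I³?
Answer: 8000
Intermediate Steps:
I = 20
I³ = 20³ = 8000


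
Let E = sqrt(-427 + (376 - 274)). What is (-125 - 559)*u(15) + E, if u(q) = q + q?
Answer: -20520 + 5*I*sqrt(13) ≈ -20520.0 + 18.028*I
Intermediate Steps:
u(q) = 2*q
E = 5*I*sqrt(13) (E = sqrt(-427 + 102) = sqrt(-325) = 5*I*sqrt(13) ≈ 18.028*I)
(-125 - 559)*u(15) + E = (-125 - 559)*(2*15) + 5*I*sqrt(13) = -684*30 + 5*I*sqrt(13) = -20520 + 5*I*sqrt(13)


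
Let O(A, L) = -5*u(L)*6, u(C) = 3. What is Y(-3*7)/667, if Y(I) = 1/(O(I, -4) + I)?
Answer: -1/74037 ≈ -1.3507e-5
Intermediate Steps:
O(A, L) = -90 (O(A, L) = -5*3*6 = -15*6 = -90)
Y(I) = 1/(-90 + I)
Y(-3*7)/667 = 1/(-90 - 3*7*667) = (1/667)/(-90 - 21) = (1/667)/(-111) = -1/111*1/667 = -1/74037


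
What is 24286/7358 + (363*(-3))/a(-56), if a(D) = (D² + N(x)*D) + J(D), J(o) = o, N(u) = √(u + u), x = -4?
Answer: 204678951/69430088 - 121*I*√2/9436 ≈ 2.948 - 0.018135*I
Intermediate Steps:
N(u) = √2*√u (N(u) = √(2*u) = √2*√u)
a(D) = D + D² + 2*I*D*√2 (a(D) = (D² + (√2*√(-4))*D) + D = (D² + (√2*(2*I))*D) + D = (D² + (2*I*√2)*D) + D = (D² + 2*I*D*√2) + D = D + D² + 2*I*D*√2)
24286/7358 + (363*(-3))/a(-56) = 24286/7358 + (363*(-3))/((-56*(1 - 56 + 2*I*√2))) = 24286*(1/7358) - 1089*(-1/(56*(-55 + 2*I*√2))) = 12143/3679 - 1089/(3080 - 112*I*√2)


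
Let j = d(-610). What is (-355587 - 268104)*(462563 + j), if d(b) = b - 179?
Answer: -288004287834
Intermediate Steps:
d(b) = -179 + b
j = -789 (j = -179 - 610 = -789)
(-355587 - 268104)*(462563 + j) = (-355587 - 268104)*(462563 - 789) = -623691*461774 = -288004287834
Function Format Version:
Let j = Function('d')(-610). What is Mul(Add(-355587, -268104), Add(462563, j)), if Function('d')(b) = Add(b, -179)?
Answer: -288004287834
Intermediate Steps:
Function('d')(b) = Add(-179, b)
j = -789 (j = Add(-179, -610) = -789)
Mul(Add(-355587, -268104), Add(462563, j)) = Mul(Add(-355587, -268104), Add(462563, -789)) = Mul(-623691, 461774) = -288004287834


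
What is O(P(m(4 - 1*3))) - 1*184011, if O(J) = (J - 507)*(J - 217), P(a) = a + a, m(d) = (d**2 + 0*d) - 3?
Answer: -71080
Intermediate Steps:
m(d) = -3 + d**2 (m(d) = (d**2 + 0) - 3 = d**2 - 3 = -3 + d**2)
P(a) = 2*a
O(J) = (-507 + J)*(-217 + J)
O(P(m(4 - 1*3))) - 1*184011 = (110019 + (2*(-3 + (4 - 1*3)**2))**2 - 1448*(-3 + (4 - 1*3)**2)) - 1*184011 = (110019 + (2*(-3 + (4 - 3)**2))**2 - 1448*(-3 + (4 - 3)**2)) - 184011 = (110019 + (2*(-3 + 1**2))**2 - 1448*(-3 + 1**2)) - 184011 = (110019 + (2*(-3 + 1))**2 - 1448*(-3 + 1)) - 184011 = (110019 + (2*(-2))**2 - 1448*(-2)) - 184011 = (110019 + (-4)**2 - 724*(-4)) - 184011 = (110019 + 16 + 2896) - 184011 = 112931 - 184011 = -71080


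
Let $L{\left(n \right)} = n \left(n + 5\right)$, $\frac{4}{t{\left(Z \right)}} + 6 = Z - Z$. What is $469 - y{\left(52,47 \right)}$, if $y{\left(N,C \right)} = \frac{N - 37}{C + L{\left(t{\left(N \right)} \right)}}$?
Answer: $\frac{186058}{397} \approx 468.66$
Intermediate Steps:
$t{\left(Z \right)} = - \frac{2}{3}$ ($t{\left(Z \right)} = \frac{4}{-6 + \left(Z - Z\right)} = \frac{4}{-6 + 0} = \frac{4}{-6} = 4 \left(- \frac{1}{6}\right) = - \frac{2}{3}$)
$L{\left(n \right)} = n \left(5 + n\right)$
$y{\left(N,C \right)} = \frac{-37 + N}{- \frac{26}{9} + C}$ ($y{\left(N,C \right)} = \frac{N - 37}{C - \frac{2 \left(5 - \frac{2}{3}\right)}{3}} = \frac{-37 + N}{C - \frac{26}{9}} = \frac{-37 + N}{- \frac{26}{9} + C}$)
$469 - y{\left(52,47 \right)} = 469 - \frac{9 \left(-37 + 52\right)}{-26 + 9 \cdot 47} = 469 - 9 \frac{1}{-26 + 423} \cdot 15 = 469 - 9 \cdot \frac{1}{397} \cdot 15 = 469 - \frac{135}{397} = \frac{186058}{397}$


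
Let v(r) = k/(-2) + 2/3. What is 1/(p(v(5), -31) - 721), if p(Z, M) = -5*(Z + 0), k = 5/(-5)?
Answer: -6/4361 ≈ -0.0013758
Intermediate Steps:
k = -1 (k = 5*(-⅕) = -1)
v(r) = 7/6 (v(r) = -1/(-2) + 2/3 = -1*(-½) + 2*(⅓) = ½ + ⅔ = 7/6)
p(Z, M) = -5*Z
1/(p(v(5), -31) - 721) = 1/(-5*7/6 - 721) = 1/(-35/6 - 721) = 1/(-4361/6) = -6/4361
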